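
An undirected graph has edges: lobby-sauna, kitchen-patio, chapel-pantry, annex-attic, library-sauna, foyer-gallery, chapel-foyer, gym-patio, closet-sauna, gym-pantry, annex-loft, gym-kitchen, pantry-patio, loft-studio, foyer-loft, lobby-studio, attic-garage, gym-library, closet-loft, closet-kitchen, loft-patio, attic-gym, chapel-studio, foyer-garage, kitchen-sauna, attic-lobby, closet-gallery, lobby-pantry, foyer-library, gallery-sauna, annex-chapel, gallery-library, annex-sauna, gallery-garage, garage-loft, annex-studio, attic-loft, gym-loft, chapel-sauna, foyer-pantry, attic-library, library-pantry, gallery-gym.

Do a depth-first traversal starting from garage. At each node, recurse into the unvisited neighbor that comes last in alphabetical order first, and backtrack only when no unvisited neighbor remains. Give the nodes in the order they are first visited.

Visit garage
garage → loft
loft → studio
studio → lobby
lobby → sauna
sauna → library
library → pantry
pantry → patio
patio → kitchen
kitchen → gym
gym → gallery
gallery → foyer
foyer → chapel
chapel → annex
annex → attic
gallery → closet

garage, loft, studio, lobby, sauna, library, pantry, patio, kitchen, gym, gallery, foyer, chapel, annex, attic, closet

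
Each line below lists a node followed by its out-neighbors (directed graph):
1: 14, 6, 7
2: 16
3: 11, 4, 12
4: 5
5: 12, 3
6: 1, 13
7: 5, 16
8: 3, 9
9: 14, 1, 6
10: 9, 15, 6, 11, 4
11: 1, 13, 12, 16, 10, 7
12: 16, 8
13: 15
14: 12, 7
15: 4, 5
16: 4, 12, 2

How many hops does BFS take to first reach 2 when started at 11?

Level 0: 11
Level 1: 1, 7, 10, 12, 13, 16
Level 2: 2, 4, 5, 6, 8, 9, 14, 15
Level 3: 3
2 first appears at level 2.

2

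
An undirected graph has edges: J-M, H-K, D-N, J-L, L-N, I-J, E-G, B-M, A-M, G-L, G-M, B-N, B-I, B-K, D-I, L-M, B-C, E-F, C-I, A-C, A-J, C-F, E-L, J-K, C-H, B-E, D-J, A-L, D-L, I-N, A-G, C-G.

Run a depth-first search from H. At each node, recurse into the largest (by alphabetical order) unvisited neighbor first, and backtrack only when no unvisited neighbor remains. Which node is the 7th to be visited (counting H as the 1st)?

Visit H
H → K
K → J
J → M
M → L
L → N
N → I
I → D
I → C
C → G
G → E
E → F
E → B
G → A

Visit order: H, K, J, M, L, N, I, D, C, G, E, F, B, A

I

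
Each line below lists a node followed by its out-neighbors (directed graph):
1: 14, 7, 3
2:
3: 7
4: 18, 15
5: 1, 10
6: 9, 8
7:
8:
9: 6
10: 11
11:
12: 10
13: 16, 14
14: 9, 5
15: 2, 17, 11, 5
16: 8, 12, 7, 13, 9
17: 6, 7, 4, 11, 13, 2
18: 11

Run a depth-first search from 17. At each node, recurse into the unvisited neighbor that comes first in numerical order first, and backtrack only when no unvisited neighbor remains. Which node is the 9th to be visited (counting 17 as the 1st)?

14

Visit 17
17 → 2
17 → 4
4 → 15
15 → 5
5 → 1
1 → 3
3 → 7
1 → 14
14 → 9
9 → 6
6 → 8
5 → 10
10 → 11
4 → 18
17 → 13
13 → 16
16 → 12

Visit order: 17, 2, 4, 15, 5, 1, 3, 7, 14, 9, 6, 8, 10, 11, 18, 13, 16, 12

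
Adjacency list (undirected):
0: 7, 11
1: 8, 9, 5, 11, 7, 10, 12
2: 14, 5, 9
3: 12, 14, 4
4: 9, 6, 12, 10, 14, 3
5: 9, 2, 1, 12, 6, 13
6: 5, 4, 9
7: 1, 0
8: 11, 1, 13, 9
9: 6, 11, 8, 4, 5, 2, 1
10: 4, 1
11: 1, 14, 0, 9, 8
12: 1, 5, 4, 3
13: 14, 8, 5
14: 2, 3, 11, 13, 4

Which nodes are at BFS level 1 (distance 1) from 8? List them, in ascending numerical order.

1, 9, 11, 13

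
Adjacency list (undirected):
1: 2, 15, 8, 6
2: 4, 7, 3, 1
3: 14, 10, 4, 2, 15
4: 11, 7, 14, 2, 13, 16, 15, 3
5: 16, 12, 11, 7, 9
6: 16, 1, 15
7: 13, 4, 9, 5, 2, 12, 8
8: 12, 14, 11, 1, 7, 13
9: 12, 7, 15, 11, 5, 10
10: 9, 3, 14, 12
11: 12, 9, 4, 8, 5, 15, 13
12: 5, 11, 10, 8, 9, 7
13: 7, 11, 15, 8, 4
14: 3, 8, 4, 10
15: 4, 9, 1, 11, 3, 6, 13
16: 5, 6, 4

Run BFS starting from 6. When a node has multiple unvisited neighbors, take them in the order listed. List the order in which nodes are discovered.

Visit 6; enqueue 16, 1, 15 → queue [16, 1, 15]
Visit 16; enqueue 5, 4 → queue [1, 15, 5, 4]
Visit 1; enqueue 2, 8 → queue [15, 5, 4, 2, 8]
Visit 15; enqueue 9, 11, 3, 13 → queue [5, 4, 2, 8, 9, 11, 3, 13]
Visit 5; enqueue 12, 7 → queue [4, 2, 8, 9, 11, 3, 13, 12, 7]
Visit 4; enqueue 14 → queue [2, 8, 9, 11, 3, 13, 12, 7, 14]
Visit 2 → queue [8, 9, 11, 3, 13, 12, 7, 14]
Visit 8 → queue [9, 11, 3, 13, 12, 7, 14]
Visit 9; enqueue 10 → queue [11, 3, 13, 12, 7, 14, 10]
Visit 11 → queue [3, 13, 12, 7, 14, 10]
Visit 3 → queue [13, 12, 7, 14, 10]
Visit 13 → queue [12, 7, 14, 10]
Visit 12 → queue [7, 14, 10]
Visit 7 → queue [14, 10]
Visit 14 → queue [10]
Visit 10 → queue []

6, 16, 1, 15, 5, 4, 2, 8, 9, 11, 3, 13, 12, 7, 14, 10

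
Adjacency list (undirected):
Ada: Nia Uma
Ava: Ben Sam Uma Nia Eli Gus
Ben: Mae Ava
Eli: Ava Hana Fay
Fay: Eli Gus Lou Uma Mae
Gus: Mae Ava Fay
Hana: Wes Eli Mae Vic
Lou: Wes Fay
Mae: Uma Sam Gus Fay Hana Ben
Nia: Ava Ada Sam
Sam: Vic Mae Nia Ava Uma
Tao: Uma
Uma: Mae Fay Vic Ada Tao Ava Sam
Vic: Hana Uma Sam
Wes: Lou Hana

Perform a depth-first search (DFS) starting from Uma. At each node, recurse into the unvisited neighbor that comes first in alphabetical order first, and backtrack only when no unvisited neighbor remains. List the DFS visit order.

Uma, Ada, Nia, Ava, Ben, Mae, Fay, Eli, Hana, Vic, Sam, Wes, Lou, Gus, Tao

Visit Uma
Uma → Ada
Ada → Nia
Nia → Ava
Ava → Ben
Ben → Mae
Mae → Fay
Fay → Eli
Eli → Hana
Hana → Vic
Vic → Sam
Hana → Wes
Wes → Lou
Fay → Gus
Uma → Tao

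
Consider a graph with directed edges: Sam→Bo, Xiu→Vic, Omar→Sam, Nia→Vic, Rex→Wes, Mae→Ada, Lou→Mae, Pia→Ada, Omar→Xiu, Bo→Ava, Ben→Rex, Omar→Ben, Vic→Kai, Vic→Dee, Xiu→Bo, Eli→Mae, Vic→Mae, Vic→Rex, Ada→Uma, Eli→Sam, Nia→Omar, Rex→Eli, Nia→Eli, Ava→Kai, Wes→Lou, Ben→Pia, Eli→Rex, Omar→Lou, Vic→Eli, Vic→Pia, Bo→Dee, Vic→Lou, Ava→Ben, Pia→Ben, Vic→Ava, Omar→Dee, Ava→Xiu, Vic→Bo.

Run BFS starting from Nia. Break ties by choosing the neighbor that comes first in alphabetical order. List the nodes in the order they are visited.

Visit Nia; enqueue Eli, Omar, Vic → queue [Eli, Omar, Vic]
Visit Eli; enqueue Mae, Rex, Sam → queue [Omar, Vic, Mae, Rex, Sam]
Visit Omar; enqueue Ben, Dee, Lou, Xiu → queue [Vic, Mae, Rex, Sam, Ben, Dee, Lou, Xiu]
Visit Vic; enqueue Ava, Bo, Kai, Pia → queue [Mae, Rex, Sam, Ben, Dee, Lou, Xiu, Ava, Bo, Kai, Pia]
Visit Mae; enqueue Ada → queue [Rex, Sam, Ben, Dee, Lou, Xiu, Ava, Bo, Kai, Pia, Ada]
Visit Rex; enqueue Wes → queue [Sam, Ben, Dee, Lou, Xiu, Ava, Bo, Kai, Pia, Ada, Wes]
Visit Sam → queue [Ben, Dee, Lou, Xiu, Ava, Bo, Kai, Pia, Ada, Wes]
Visit Ben → queue [Dee, Lou, Xiu, Ava, Bo, Kai, Pia, Ada, Wes]
Visit Dee → queue [Lou, Xiu, Ava, Bo, Kai, Pia, Ada, Wes]
Visit Lou → queue [Xiu, Ava, Bo, Kai, Pia, Ada, Wes]
Visit Xiu → queue [Ava, Bo, Kai, Pia, Ada, Wes]
Visit Ava → queue [Bo, Kai, Pia, Ada, Wes]
Visit Bo → queue [Kai, Pia, Ada, Wes]
Visit Kai → queue [Pia, Ada, Wes]
Visit Pia → queue [Ada, Wes]
Visit Ada; enqueue Uma → queue [Wes, Uma]
Visit Wes → queue [Uma]
Visit Uma → queue []

Nia, Eli, Omar, Vic, Mae, Rex, Sam, Ben, Dee, Lou, Xiu, Ava, Bo, Kai, Pia, Ada, Wes, Uma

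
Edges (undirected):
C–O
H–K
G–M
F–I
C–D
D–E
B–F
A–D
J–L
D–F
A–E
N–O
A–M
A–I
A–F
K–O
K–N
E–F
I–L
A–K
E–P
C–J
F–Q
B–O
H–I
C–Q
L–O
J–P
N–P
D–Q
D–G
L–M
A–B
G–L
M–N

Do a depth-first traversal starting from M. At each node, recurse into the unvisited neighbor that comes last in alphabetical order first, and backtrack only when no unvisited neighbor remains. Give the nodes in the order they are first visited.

M -> N -> P -> J -> L -> O -> K -> H -> I -> F -> Q -> D -> G -> E -> A -> B -> C

Visit M
M → N
N → P
P → J
J → L
L → O
O → K
K → H
H → I
I → F
F → Q
Q → D
D → G
D → E
E → A
A → B
D → C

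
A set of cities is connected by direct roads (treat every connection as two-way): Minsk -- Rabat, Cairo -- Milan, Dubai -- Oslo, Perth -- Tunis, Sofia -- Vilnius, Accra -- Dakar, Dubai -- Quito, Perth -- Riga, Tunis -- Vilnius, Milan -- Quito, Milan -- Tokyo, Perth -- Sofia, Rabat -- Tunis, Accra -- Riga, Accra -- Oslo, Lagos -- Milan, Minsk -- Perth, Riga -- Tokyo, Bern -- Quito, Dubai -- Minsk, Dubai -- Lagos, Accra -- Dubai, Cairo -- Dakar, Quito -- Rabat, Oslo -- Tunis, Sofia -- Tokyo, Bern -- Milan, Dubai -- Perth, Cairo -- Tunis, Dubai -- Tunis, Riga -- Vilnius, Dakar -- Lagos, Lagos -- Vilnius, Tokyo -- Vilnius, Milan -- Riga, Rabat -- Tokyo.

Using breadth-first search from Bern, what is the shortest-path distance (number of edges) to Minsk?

3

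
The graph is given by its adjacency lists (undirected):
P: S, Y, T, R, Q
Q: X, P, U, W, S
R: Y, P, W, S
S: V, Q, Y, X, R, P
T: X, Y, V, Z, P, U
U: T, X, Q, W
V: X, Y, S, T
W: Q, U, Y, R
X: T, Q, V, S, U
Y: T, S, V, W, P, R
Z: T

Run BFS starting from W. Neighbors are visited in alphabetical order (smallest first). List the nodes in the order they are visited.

Visit W; enqueue Q, R, U, Y → queue [Q, R, U, Y]
Visit Q; enqueue P, S, X → queue [R, U, Y, P, S, X]
Visit R → queue [U, Y, P, S, X]
Visit U; enqueue T → queue [Y, P, S, X, T]
Visit Y; enqueue V → queue [P, S, X, T, V]
Visit P → queue [S, X, T, V]
Visit S → queue [X, T, V]
Visit X → queue [T, V]
Visit T; enqueue Z → queue [V, Z]
Visit V → queue [Z]
Visit Z → queue []

W -> Q -> R -> U -> Y -> P -> S -> X -> T -> V -> Z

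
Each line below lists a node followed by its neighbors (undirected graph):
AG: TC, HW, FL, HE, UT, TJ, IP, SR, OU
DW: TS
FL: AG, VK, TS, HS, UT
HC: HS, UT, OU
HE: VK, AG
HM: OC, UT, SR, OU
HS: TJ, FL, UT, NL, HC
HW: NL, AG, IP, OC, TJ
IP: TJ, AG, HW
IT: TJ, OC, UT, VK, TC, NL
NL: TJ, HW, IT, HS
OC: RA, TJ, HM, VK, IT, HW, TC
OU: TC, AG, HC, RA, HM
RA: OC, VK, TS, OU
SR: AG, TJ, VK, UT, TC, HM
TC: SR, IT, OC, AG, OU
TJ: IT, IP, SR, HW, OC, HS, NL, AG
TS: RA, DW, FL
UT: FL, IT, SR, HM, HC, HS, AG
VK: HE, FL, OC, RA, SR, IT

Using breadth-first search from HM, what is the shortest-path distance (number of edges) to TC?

2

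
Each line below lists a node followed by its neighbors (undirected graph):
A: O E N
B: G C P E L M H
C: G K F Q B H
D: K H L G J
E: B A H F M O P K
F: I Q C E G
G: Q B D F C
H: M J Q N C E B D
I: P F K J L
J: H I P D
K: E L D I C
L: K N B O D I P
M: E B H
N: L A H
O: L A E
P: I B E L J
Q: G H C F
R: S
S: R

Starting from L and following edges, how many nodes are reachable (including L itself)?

17

BFS from L visits: L, B, D, I, K, N, O, P, C, E, G, H, M, J, F, A, Q
Reachable nodes: 17 of 19 total.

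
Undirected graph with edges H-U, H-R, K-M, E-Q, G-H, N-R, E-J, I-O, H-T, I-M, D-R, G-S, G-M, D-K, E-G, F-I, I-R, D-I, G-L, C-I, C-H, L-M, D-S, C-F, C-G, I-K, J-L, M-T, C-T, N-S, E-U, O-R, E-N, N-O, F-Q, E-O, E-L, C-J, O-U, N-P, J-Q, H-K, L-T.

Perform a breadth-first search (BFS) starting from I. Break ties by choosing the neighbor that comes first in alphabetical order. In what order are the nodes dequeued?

Visit I; enqueue C, D, F, K, M, O, R → queue [C, D, F, K, M, O, R]
Visit C; enqueue G, H, J, T → queue [D, F, K, M, O, R, G, H, J, T]
Visit D; enqueue S → queue [F, K, M, O, R, G, H, J, T, S]
Visit F; enqueue Q → queue [K, M, O, R, G, H, J, T, S, Q]
Visit K → queue [M, O, R, G, H, J, T, S, Q]
Visit M; enqueue L → queue [O, R, G, H, J, T, S, Q, L]
Visit O; enqueue E, N, U → queue [R, G, H, J, T, S, Q, L, E, N, U]
Visit R → queue [G, H, J, T, S, Q, L, E, N, U]
Visit G → queue [H, J, T, S, Q, L, E, N, U]
Visit H → queue [J, T, S, Q, L, E, N, U]
Visit J → queue [T, S, Q, L, E, N, U]
Visit T → queue [S, Q, L, E, N, U]
Visit S → queue [Q, L, E, N, U]
Visit Q → queue [L, E, N, U]
Visit L → queue [E, N, U]
Visit E → queue [N, U]
Visit N; enqueue P → queue [U, P]
Visit U → queue [P]
Visit P → queue []

I, C, D, F, K, M, O, R, G, H, J, T, S, Q, L, E, N, U, P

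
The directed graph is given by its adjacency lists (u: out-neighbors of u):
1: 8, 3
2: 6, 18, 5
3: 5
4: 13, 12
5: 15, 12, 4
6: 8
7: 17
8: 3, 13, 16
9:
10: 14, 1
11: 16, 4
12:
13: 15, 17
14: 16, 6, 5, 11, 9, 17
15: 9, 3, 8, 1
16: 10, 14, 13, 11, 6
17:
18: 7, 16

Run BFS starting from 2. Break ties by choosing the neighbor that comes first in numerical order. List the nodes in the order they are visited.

2 5 6 18 4 12 15 8 7 16 13 1 3 9 17 10 11 14

Visit 2; enqueue 5, 6, 18 → queue [5, 6, 18]
Visit 5; enqueue 4, 12, 15 → queue [6, 18, 4, 12, 15]
Visit 6; enqueue 8 → queue [18, 4, 12, 15, 8]
Visit 18; enqueue 7, 16 → queue [4, 12, 15, 8, 7, 16]
Visit 4; enqueue 13 → queue [12, 15, 8, 7, 16, 13]
Visit 12 → queue [15, 8, 7, 16, 13]
Visit 15; enqueue 1, 3, 9 → queue [8, 7, 16, 13, 1, 3, 9]
Visit 8 → queue [7, 16, 13, 1, 3, 9]
Visit 7; enqueue 17 → queue [16, 13, 1, 3, 9, 17]
Visit 16; enqueue 10, 11, 14 → queue [13, 1, 3, 9, 17, 10, 11, 14]
Visit 13 → queue [1, 3, 9, 17, 10, 11, 14]
Visit 1 → queue [3, 9, 17, 10, 11, 14]
Visit 3 → queue [9, 17, 10, 11, 14]
Visit 9 → queue [17, 10, 11, 14]
Visit 17 → queue [10, 11, 14]
Visit 10 → queue [11, 14]
Visit 11 → queue [14]
Visit 14 → queue []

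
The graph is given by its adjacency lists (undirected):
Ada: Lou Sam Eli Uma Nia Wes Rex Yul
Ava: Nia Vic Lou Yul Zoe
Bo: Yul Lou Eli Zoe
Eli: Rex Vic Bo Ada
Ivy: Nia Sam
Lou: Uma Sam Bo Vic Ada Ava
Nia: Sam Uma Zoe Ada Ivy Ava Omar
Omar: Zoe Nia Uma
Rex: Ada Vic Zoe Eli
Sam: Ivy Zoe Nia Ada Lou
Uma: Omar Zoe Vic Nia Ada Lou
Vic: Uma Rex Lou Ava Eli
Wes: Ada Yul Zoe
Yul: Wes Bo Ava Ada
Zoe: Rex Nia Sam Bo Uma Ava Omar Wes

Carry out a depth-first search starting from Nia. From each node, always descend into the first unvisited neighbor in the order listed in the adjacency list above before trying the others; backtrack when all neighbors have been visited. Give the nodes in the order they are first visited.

Nia Sam Ivy Zoe Rex Ada Lou Uma Omar Vic Ava Yul Wes Bo Eli

Visit Nia
Nia → Sam
Sam → Ivy
Sam → Zoe
Zoe → Rex
Rex → Ada
Ada → Lou
Lou → Uma
Uma → Omar
Uma → Vic
Vic → Ava
Ava → Yul
Yul → Wes
Yul → Bo
Bo → Eli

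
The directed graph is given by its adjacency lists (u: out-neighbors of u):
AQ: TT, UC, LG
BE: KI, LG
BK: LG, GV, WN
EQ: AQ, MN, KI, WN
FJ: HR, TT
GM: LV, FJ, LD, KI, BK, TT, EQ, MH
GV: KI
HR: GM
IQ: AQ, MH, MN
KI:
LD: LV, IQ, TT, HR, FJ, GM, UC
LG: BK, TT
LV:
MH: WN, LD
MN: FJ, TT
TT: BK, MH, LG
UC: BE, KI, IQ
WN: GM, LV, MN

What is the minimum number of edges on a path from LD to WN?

3

Level 0: LD
Level 1: FJ, GM, HR, IQ, LV, TT, UC
Level 2: AQ, BE, BK, EQ, KI, LG, MH, MN
Level 3: GV, WN
WN first appears at level 3.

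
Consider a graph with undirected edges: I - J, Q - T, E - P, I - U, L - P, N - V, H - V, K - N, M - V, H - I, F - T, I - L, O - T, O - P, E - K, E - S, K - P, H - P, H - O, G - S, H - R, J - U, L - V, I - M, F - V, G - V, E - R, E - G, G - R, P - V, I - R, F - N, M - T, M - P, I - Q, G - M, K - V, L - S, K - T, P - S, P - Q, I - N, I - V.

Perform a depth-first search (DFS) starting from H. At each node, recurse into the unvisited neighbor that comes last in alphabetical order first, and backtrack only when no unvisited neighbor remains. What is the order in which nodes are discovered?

H → V → P → S → L → I → U → J → R → G → M → T → Q → O → K → N → F → E

Visit H
H → V
V → P
P → S
S → L
L → I
I → U
U → J
I → R
R → G
G → M
M → T
T → Q
T → O
T → K
K → N
N → F
K → E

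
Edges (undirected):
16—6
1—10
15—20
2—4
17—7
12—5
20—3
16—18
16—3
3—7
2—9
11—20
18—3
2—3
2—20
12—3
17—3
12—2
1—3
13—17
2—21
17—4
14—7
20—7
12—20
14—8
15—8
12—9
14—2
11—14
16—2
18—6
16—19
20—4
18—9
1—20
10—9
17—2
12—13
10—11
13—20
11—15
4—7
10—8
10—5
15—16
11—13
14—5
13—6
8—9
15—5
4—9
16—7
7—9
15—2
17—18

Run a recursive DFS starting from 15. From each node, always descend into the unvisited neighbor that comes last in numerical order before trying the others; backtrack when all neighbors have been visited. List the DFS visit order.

15 -> 20 -> 13 -> 17 -> 18 -> 16 -> 19 -> 7 -> 14 -> 11 -> 10 -> 9 -> 12 -> 5 -> 3 -> 2 -> 21 -> 4 -> 1 -> 8 -> 6

Visit 15
15 → 20
20 → 13
13 → 17
17 → 18
18 → 16
16 → 19
16 → 7
7 → 14
14 → 11
11 → 10
10 → 9
9 → 12
12 → 5
12 → 3
3 → 2
2 → 21
2 → 4
3 → 1
9 → 8
16 → 6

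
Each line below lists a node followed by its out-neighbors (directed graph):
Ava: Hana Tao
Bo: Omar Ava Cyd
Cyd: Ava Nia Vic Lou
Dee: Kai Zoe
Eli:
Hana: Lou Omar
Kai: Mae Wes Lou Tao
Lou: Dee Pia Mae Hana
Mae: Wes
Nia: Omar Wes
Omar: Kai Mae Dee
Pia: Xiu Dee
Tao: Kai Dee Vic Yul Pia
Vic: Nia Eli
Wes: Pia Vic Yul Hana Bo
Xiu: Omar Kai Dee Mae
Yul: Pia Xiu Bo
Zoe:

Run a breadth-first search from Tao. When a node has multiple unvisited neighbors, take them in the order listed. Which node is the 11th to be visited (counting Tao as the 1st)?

Visit Tao; enqueue Kai, Dee, Vic, Yul, Pia → queue [Kai, Dee, Vic, Yul, Pia]
Visit Kai; enqueue Mae, Wes, Lou → queue [Dee, Vic, Yul, Pia, Mae, Wes, Lou]
Visit Dee; enqueue Zoe → queue [Vic, Yul, Pia, Mae, Wes, Lou, Zoe]
Visit Vic; enqueue Nia, Eli → queue [Yul, Pia, Mae, Wes, Lou, Zoe, Nia, Eli]
Visit Yul; enqueue Xiu, Bo → queue [Pia, Mae, Wes, Lou, Zoe, Nia, Eli, Xiu, Bo]
Visit Pia → queue [Mae, Wes, Lou, Zoe, Nia, Eli, Xiu, Bo]
Visit Mae → queue [Wes, Lou, Zoe, Nia, Eli, Xiu, Bo]
Visit Wes; enqueue Hana → queue [Lou, Zoe, Nia, Eli, Xiu, Bo, Hana]
Visit Lou → queue [Zoe, Nia, Eli, Xiu, Bo, Hana]
Visit Zoe → queue [Nia, Eli, Xiu, Bo, Hana]
Visit Nia; enqueue Omar → queue [Eli, Xiu, Bo, Hana, Omar]
Visit Eli → queue [Xiu, Bo, Hana, Omar]
Visit Xiu → queue [Bo, Hana, Omar]
Visit Bo; enqueue Ava, Cyd → queue [Hana, Omar, Ava, Cyd]
Visit Hana → queue [Omar, Ava, Cyd]
Visit Omar → queue [Ava, Cyd]
Visit Ava → queue [Cyd]
Visit Cyd → queue []

Visit order: Tao, Kai, Dee, Vic, Yul, Pia, Mae, Wes, Lou, Zoe, Nia, Eli, Xiu, Bo, Hana, Omar, Ava, Cyd

Nia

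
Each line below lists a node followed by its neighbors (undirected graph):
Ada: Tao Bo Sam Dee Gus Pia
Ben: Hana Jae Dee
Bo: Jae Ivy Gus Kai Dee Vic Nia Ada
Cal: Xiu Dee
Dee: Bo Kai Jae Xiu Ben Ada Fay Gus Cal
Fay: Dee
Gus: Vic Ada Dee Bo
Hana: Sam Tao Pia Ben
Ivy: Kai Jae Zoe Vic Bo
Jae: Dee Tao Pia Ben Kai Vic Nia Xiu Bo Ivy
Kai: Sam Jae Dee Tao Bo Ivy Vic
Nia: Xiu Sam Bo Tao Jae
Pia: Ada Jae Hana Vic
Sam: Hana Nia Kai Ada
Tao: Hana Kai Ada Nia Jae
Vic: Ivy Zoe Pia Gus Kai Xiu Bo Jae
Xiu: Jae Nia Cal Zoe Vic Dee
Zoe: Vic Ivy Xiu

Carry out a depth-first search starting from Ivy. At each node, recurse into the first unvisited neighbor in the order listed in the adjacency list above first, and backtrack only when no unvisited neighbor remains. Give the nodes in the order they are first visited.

Visit Ivy
Ivy → Kai
Kai → Sam
Sam → Hana
Hana → Tao
Tao → Ada
Ada → Bo
Bo → Jae
Jae → Dee
Dee → Xiu
Xiu → Nia
Xiu → Cal
Xiu → Zoe
Zoe → Vic
Vic → Pia
Vic → Gus
Dee → Ben
Dee → Fay

Ivy, Kai, Sam, Hana, Tao, Ada, Bo, Jae, Dee, Xiu, Nia, Cal, Zoe, Vic, Pia, Gus, Ben, Fay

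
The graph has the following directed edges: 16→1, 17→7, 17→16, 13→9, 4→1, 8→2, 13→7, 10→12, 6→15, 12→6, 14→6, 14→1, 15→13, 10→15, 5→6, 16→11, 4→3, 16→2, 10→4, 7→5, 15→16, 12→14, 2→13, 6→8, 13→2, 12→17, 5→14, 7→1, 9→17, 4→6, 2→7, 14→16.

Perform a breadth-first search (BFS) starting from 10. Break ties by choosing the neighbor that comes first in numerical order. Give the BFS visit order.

Visit 10; enqueue 4, 12, 15 → queue [4, 12, 15]
Visit 4; enqueue 1, 3, 6 → queue [12, 15, 1, 3, 6]
Visit 12; enqueue 14, 17 → queue [15, 1, 3, 6, 14, 17]
Visit 15; enqueue 13, 16 → queue [1, 3, 6, 14, 17, 13, 16]
Visit 1 → queue [3, 6, 14, 17, 13, 16]
Visit 3 → queue [6, 14, 17, 13, 16]
Visit 6; enqueue 8 → queue [14, 17, 13, 16, 8]
Visit 14 → queue [17, 13, 16, 8]
Visit 17; enqueue 7 → queue [13, 16, 8, 7]
Visit 13; enqueue 2, 9 → queue [16, 8, 7, 2, 9]
Visit 16; enqueue 11 → queue [8, 7, 2, 9, 11]
Visit 8 → queue [7, 2, 9, 11]
Visit 7; enqueue 5 → queue [2, 9, 11, 5]
Visit 2 → queue [9, 11, 5]
Visit 9 → queue [11, 5]
Visit 11 → queue [5]
Visit 5 → queue []

10 → 4 → 12 → 15 → 1 → 3 → 6 → 14 → 17 → 13 → 16 → 8 → 7 → 2 → 9 → 11 → 5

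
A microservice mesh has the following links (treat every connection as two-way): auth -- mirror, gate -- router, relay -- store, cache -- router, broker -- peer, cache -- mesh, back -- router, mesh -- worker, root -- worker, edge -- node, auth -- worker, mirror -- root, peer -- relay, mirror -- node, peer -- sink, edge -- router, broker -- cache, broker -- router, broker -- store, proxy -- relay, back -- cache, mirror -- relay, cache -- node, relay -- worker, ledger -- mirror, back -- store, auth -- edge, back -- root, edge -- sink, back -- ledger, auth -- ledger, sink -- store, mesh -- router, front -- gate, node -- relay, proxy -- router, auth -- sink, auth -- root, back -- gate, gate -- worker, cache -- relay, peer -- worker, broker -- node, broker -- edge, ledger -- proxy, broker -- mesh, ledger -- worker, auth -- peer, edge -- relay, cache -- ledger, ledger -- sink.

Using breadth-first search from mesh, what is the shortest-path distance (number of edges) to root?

2

Level 0: mesh
Level 1: broker, cache, router, worker
Level 2: auth, back, edge, gate, ledger, node, peer, proxy, relay, root, store
Level 3: front, mirror, sink
root first appears at level 2.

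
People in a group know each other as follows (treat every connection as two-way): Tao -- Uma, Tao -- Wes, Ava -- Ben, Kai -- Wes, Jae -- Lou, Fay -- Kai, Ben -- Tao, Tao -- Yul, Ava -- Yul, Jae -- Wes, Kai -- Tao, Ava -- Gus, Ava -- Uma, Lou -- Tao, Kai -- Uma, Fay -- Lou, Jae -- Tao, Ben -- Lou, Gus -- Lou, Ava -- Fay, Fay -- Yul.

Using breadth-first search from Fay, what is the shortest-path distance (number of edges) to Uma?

Level 0: Fay
Level 1: Ava, Kai, Lou, Yul
Level 2: Ben, Gus, Jae, Tao, Uma, Wes
Uma first appears at level 2.

2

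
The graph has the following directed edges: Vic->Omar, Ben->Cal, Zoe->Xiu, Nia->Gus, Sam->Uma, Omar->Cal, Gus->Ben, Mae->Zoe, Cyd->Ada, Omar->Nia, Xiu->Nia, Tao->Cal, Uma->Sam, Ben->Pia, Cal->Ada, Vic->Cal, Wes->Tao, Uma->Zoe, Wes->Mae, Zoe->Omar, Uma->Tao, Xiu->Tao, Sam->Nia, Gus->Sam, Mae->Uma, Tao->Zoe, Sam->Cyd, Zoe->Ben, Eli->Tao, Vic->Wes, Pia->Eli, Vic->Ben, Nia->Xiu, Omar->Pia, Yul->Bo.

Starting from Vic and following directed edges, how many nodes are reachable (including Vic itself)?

17

BFS from Vic visits: Vic, Ben, Cal, Omar, Wes, Pia, Ada, Nia, Mae, Tao, Eli, Gus, Xiu, Uma, Zoe, Sam, Cyd
Reachable nodes: 17 of 19 total.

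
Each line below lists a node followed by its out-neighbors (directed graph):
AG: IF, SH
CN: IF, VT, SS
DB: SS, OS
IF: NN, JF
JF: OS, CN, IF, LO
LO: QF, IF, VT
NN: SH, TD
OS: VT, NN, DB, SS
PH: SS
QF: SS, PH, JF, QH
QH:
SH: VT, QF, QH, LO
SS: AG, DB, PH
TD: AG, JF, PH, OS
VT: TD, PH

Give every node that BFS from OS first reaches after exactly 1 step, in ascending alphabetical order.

Level 0: OS
Level 1: DB, NN, SS, VT
Level 2: AG, PH, SH, TD
Level 3: IF, JF, LO, QF, QH
Level 4: CN

DB, NN, SS, VT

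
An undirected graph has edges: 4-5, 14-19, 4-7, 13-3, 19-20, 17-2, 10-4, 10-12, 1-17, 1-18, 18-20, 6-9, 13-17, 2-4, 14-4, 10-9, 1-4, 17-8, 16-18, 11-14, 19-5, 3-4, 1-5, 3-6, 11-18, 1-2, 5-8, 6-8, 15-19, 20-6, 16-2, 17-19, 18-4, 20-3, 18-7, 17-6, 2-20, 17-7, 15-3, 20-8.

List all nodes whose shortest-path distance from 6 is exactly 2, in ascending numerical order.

Level 0: 6
Level 1: 3, 8, 9, 17, 20
Level 2: 1, 2, 4, 5, 7, 10, 13, 15, 18, 19
Level 3: 11, 12, 14, 16

1, 2, 4, 5, 7, 10, 13, 15, 18, 19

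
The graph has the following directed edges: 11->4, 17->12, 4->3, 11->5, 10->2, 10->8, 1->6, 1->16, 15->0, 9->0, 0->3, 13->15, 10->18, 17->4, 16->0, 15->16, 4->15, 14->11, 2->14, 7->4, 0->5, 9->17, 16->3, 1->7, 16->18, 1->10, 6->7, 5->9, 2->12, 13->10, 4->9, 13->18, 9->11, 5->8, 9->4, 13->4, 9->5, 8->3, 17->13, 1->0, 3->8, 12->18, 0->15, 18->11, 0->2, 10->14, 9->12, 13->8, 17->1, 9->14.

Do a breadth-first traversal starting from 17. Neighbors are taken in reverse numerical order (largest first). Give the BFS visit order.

17 13 12 4 1 18 15 10 8 9 3 16 7 6 0 11 14 2 5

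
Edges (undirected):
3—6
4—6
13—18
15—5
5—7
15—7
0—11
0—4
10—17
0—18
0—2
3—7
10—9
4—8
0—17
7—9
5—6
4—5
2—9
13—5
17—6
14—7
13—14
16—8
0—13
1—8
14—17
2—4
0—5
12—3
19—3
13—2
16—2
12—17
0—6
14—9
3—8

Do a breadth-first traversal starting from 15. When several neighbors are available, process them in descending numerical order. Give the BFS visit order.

Visit 15; enqueue 7, 5 → queue [7, 5]
Visit 7; enqueue 14, 9, 3 → queue [5, 14, 9, 3]
Visit 5; enqueue 13, 6, 4, 0 → queue [14, 9, 3, 13, 6, 4, 0]
Visit 14; enqueue 17 → queue [9, 3, 13, 6, 4, 0, 17]
Visit 9; enqueue 10, 2 → queue [3, 13, 6, 4, 0, 17, 10, 2]
Visit 3; enqueue 19, 12, 8 → queue [13, 6, 4, 0, 17, 10, 2, 19, 12, 8]
Visit 13; enqueue 18 → queue [6, 4, 0, 17, 10, 2, 19, 12, 8, 18]
Visit 6 → queue [4, 0, 17, 10, 2, 19, 12, 8, 18]
Visit 4 → queue [0, 17, 10, 2, 19, 12, 8, 18]
Visit 0; enqueue 11 → queue [17, 10, 2, 19, 12, 8, 18, 11]
Visit 17 → queue [10, 2, 19, 12, 8, 18, 11]
Visit 10 → queue [2, 19, 12, 8, 18, 11]
Visit 2; enqueue 16 → queue [19, 12, 8, 18, 11, 16]
Visit 19 → queue [12, 8, 18, 11, 16]
Visit 12 → queue [8, 18, 11, 16]
Visit 8; enqueue 1 → queue [18, 11, 16, 1]
Visit 18 → queue [11, 16, 1]
Visit 11 → queue [16, 1]
Visit 16 → queue [1]
Visit 1 → queue []

15 7 5 14 9 3 13 6 4 0 17 10 2 19 12 8 18 11 16 1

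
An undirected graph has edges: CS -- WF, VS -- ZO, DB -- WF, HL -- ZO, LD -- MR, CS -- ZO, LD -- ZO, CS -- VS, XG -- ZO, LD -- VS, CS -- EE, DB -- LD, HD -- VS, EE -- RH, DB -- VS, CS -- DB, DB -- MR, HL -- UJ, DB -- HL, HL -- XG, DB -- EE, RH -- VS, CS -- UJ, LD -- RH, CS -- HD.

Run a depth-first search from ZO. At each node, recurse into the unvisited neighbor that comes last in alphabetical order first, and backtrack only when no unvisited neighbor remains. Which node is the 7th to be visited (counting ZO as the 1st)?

DB

Visit ZO
ZO → XG
XG → HL
HL → UJ
UJ → CS
CS → WF
WF → DB
DB → VS
VS → RH
RH → LD
LD → MR
RH → EE
VS → HD

Visit order: ZO, XG, HL, UJ, CS, WF, DB, VS, RH, LD, MR, EE, HD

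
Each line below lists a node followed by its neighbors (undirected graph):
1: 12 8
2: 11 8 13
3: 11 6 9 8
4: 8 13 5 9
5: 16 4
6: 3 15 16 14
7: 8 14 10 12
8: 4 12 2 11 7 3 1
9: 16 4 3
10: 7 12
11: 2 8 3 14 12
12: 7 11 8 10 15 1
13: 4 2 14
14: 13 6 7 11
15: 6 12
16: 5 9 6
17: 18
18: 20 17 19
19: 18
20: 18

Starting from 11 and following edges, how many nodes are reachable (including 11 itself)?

16

BFS from 11 visits: 11, 14, 12, 8, 3, 2, 13, 7, 6, 15, 10, 1, 4, 9, 16, 5
Reachable nodes: 16 of 20 total.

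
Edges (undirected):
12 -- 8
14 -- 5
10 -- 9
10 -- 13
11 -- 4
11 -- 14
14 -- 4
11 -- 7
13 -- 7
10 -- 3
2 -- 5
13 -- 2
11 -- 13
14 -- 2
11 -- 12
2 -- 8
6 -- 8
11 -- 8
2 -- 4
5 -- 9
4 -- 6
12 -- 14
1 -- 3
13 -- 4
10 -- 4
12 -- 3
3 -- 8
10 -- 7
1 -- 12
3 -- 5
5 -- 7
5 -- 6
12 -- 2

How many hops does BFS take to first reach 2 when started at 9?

Level 0: 9
Level 1: 5, 10
Level 2: 2, 3, 4, 6, 7, 13, 14
Level 3: 1, 8, 11, 12
2 first appears at level 2.

2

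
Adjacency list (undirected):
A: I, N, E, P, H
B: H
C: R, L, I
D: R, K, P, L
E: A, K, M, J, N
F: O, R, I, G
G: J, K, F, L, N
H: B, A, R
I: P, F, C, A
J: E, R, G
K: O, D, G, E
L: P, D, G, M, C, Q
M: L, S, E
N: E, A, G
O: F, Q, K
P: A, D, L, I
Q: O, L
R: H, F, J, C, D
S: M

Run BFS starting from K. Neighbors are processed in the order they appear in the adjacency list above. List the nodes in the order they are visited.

K -> O -> D -> G -> E -> F -> Q -> R -> P -> L -> J -> N -> A -> M -> I -> H -> C -> S -> B

Visit K; enqueue O, D, G, E → queue [O, D, G, E]
Visit O; enqueue F, Q → queue [D, G, E, F, Q]
Visit D; enqueue R, P, L → queue [G, E, F, Q, R, P, L]
Visit G; enqueue J, N → queue [E, F, Q, R, P, L, J, N]
Visit E; enqueue A, M → queue [F, Q, R, P, L, J, N, A, M]
Visit F; enqueue I → queue [Q, R, P, L, J, N, A, M, I]
Visit Q → queue [R, P, L, J, N, A, M, I]
Visit R; enqueue H, C → queue [P, L, J, N, A, M, I, H, C]
Visit P → queue [L, J, N, A, M, I, H, C]
Visit L → queue [J, N, A, M, I, H, C]
Visit J → queue [N, A, M, I, H, C]
Visit N → queue [A, M, I, H, C]
Visit A → queue [M, I, H, C]
Visit M; enqueue S → queue [I, H, C, S]
Visit I → queue [H, C, S]
Visit H; enqueue B → queue [C, S, B]
Visit C → queue [S, B]
Visit S → queue [B]
Visit B → queue []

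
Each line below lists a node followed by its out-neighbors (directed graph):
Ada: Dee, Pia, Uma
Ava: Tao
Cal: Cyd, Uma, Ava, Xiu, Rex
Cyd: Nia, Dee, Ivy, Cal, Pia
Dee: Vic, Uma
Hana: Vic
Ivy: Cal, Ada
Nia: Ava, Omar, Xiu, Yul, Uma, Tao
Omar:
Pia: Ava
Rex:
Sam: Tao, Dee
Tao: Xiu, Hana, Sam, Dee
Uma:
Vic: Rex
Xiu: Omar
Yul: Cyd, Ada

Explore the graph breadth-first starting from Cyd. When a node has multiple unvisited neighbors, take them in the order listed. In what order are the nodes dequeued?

Visit Cyd; enqueue Nia, Dee, Ivy, Cal, Pia → queue [Nia, Dee, Ivy, Cal, Pia]
Visit Nia; enqueue Ava, Omar, Xiu, Yul, Uma, Tao → queue [Dee, Ivy, Cal, Pia, Ava, Omar, Xiu, Yul, Uma, Tao]
Visit Dee; enqueue Vic → queue [Ivy, Cal, Pia, Ava, Omar, Xiu, Yul, Uma, Tao, Vic]
Visit Ivy; enqueue Ada → queue [Cal, Pia, Ava, Omar, Xiu, Yul, Uma, Tao, Vic, Ada]
Visit Cal; enqueue Rex → queue [Pia, Ava, Omar, Xiu, Yul, Uma, Tao, Vic, Ada, Rex]
Visit Pia → queue [Ava, Omar, Xiu, Yul, Uma, Tao, Vic, Ada, Rex]
Visit Ava → queue [Omar, Xiu, Yul, Uma, Tao, Vic, Ada, Rex]
Visit Omar → queue [Xiu, Yul, Uma, Tao, Vic, Ada, Rex]
Visit Xiu → queue [Yul, Uma, Tao, Vic, Ada, Rex]
Visit Yul → queue [Uma, Tao, Vic, Ada, Rex]
Visit Uma → queue [Tao, Vic, Ada, Rex]
Visit Tao; enqueue Hana, Sam → queue [Vic, Ada, Rex, Hana, Sam]
Visit Vic → queue [Ada, Rex, Hana, Sam]
Visit Ada → queue [Rex, Hana, Sam]
Visit Rex → queue [Hana, Sam]
Visit Hana → queue [Sam]
Visit Sam → queue []

Cyd, Nia, Dee, Ivy, Cal, Pia, Ava, Omar, Xiu, Yul, Uma, Tao, Vic, Ada, Rex, Hana, Sam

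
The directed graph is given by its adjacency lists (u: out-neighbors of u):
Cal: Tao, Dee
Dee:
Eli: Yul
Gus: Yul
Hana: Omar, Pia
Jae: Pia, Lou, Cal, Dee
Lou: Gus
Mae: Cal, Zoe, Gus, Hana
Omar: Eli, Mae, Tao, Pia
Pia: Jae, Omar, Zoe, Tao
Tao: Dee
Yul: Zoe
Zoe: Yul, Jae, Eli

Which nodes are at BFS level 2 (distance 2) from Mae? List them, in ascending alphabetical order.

Dee, Eli, Jae, Omar, Pia, Tao, Yul

Level 0: Mae
Level 1: Cal, Gus, Hana, Zoe
Level 2: Dee, Eli, Jae, Omar, Pia, Tao, Yul
Level 3: Lou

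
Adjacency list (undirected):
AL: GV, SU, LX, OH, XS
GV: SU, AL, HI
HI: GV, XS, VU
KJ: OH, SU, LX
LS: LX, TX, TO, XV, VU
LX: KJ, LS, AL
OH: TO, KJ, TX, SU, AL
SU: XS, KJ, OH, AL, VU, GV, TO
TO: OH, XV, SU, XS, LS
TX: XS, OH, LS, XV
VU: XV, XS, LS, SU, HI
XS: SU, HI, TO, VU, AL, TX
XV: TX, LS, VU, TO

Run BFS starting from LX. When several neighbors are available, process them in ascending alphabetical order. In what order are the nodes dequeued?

LX -> AL -> KJ -> LS -> GV -> OH -> SU -> XS -> TO -> TX -> VU -> XV -> HI

Visit LX; enqueue AL, KJ, LS → queue [AL, KJ, LS]
Visit AL; enqueue GV, OH, SU, XS → queue [KJ, LS, GV, OH, SU, XS]
Visit KJ → queue [LS, GV, OH, SU, XS]
Visit LS; enqueue TO, TX, VU, XV → queue [GV, OH, SU, XS, TO, TX, VU, XV]
Visit GV; enqueue HI → queue [OH, SU, XS, TO, TX, VU, XV, HI]
Visit OH → queue [SU, XS, TO, TX, VU, XV, HI]
Visit SU → queue [XS, TO, TX, VU, XV, HI]
Visit XS → queue [TO, TX, VU, XV, HI]
Visit TO → queue [TX, VU, XV, HI]
Visit TX → queue [VU, XV, HI]
Visit VU → queue [XV, HI]
Visit XV → queue [HI]
Visit HI → queue []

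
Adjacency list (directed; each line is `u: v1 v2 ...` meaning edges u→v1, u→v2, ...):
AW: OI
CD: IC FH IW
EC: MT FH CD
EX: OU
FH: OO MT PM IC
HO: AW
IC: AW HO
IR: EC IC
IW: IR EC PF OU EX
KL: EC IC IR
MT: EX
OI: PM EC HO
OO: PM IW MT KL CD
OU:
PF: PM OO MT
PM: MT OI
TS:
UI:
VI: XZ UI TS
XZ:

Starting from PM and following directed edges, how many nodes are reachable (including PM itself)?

BFS from PM visits: PM, MT, OI, EX, EC, HO, OU, FH, CD, AW, OO, IC, IW, KL, IR, PF
Reachable nodes: 16 of 20 total.

16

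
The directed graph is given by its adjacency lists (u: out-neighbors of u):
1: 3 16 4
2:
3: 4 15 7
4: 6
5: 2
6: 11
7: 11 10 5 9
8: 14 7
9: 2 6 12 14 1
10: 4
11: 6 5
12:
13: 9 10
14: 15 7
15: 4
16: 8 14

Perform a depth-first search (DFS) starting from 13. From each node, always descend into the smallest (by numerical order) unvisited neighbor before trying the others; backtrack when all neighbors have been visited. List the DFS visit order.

Visit 13
13 → 9
9 → 1
1 → 3
3 → 4
4 → 6
6 → 11
11 → 5
5 → 2
3 → 7
7 → 10
3 → 15
1 → 16
16 → 8
8 → 14
9 → 12

13 9 1 3 4 6 11 5 2 7 10 15 16 8 14 12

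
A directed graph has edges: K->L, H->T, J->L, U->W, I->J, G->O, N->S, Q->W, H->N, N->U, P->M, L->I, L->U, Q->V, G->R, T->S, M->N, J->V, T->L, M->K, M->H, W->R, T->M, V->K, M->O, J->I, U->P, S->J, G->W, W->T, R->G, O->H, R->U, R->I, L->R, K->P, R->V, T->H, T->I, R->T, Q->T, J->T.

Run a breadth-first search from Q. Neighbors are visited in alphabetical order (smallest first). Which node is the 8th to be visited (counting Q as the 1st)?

Visit Q; enqueue T, V, W → queue [T, V, W]
Visit T; enqueue H, I, L, M, S → queue [V, W, H, I, L, M, S]
Visit V; enqueue K → queue [W, H, I, L, M, S, K]
Visit W; enqueue R → queue [H, I, L, M, S, K, R]
Visit H; enqueue N → queue [I, L, M, S, K, R, N]
Visit I; enqueue J → queue [L, M, S, K, R, N, J]
Visit L; enqueue U → queue [M, S, K, R, N, J, U]
Visit M; enqueue O → queue [S, K, R, N, J, U, O]
Visit S → queue [K, R, N, J, U, O]
Visit K; enqueue P → queue [R, N, J, U, O, P]
Visit R; enqueue G → queue [N, J, U, O, P, G]
Visit N → queue [J, U, O, P, G]
Visit J → queue [U, O, P, G]
Visit U → queue [O, P, G]
Visit O → queue [P, G]
Visit P → queue [G]
Visit G → queue []

Visit order: Q, T, V, W, H, I, L, M, S, K, R, N, J, U, O, P, G

M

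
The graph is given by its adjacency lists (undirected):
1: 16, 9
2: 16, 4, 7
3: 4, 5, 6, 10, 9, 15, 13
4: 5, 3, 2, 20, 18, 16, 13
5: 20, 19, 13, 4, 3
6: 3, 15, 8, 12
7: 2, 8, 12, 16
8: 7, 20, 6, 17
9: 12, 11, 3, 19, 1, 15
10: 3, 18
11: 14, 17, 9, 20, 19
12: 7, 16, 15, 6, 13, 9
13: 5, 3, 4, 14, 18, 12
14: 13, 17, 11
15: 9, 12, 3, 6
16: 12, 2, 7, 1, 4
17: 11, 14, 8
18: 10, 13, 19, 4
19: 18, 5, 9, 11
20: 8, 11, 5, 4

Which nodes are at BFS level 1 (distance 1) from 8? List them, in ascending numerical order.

Level 0: 8
Level 1: 6, 7, 17, 20
Level 2: 2, 3, 4, 5, 11, 12, 14, 15, 16
Level 3: 1, 9, 10, 13, 18, 19

6, 7, 17, 20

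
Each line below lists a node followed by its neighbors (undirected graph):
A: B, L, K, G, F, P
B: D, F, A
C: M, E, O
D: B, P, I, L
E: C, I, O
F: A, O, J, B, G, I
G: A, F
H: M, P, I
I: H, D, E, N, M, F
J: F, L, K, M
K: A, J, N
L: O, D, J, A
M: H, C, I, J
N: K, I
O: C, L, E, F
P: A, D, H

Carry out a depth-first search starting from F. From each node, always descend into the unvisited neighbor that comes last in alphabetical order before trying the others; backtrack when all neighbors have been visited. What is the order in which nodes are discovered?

Visit F
F → O
O → L
L → J
J → M
M → I
I → N
N → K
K → A
A → P
P → H
P → D
D → B
A → G
I → E
E → C

F → O → L → J → M → I → N → K → A → P → H → D → B → G → E → C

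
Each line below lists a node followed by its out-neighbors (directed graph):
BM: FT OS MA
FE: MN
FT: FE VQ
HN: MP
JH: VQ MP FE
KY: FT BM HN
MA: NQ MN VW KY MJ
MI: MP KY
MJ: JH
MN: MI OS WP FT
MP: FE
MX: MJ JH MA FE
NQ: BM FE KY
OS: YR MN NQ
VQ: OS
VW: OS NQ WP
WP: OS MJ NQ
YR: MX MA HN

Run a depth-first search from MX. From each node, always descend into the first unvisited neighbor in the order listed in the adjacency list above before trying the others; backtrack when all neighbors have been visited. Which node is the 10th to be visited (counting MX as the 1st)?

FT

Visit MX
MX → MJ
MJ → JH
JH → VQ
VQ → OS
OS → YR
YR → MA
MA → NQ
NQ → BM
BM → FT
FT → FE
FE → MN
MN → MI
MI → MP
MI → KY
KY → HN
MN → WP
MA → VW

Visit order: MX, MJ, JH, VQ, OS, YR, MA, NQ, BM, FT, FE, MN, MI, MP, KY, HN, WP, VW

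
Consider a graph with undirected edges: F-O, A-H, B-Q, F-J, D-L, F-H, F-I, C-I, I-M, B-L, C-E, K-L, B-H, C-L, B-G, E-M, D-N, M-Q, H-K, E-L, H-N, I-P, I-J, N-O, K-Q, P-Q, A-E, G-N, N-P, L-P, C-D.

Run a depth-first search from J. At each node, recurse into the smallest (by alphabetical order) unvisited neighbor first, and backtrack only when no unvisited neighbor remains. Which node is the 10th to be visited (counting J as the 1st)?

G

Visit J
J → F
F → H
H → A
A → E
E → C
C → D
D → L
L → B
B → G
G → N
N → O
N → P
P → I
I → M
M → Q
Q → K

Visit order: J, F, H, A, E, C, D, L, B, G, N, O, P, I, M, Q, K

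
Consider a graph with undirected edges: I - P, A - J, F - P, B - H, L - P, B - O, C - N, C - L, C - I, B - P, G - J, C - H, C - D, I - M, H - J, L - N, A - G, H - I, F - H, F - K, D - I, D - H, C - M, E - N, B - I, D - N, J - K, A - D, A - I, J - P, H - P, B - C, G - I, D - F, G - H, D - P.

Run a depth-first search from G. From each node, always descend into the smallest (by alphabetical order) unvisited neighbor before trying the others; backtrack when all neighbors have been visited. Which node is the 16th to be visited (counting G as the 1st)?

Visit G
G → A
A → D
D → C
C → B
B → H
H → F
F → K
K → J
J → P
P → I
I → M
P → L
L → N
N → E
B → O

Visit order: G, A, D, C, B, H, F, K, J, P, I, M, L, N, E, O

O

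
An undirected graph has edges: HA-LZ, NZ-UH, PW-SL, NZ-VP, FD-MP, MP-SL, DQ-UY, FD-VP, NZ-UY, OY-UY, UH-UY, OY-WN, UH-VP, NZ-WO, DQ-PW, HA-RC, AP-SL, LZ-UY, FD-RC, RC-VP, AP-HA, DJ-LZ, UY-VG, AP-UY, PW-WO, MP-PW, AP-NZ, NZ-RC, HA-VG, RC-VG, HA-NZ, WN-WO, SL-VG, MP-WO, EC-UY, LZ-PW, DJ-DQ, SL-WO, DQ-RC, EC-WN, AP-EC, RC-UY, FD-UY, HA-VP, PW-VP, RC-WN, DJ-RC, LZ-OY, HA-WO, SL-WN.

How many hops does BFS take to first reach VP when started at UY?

Level 0: UY
Level 1: AP, DQ, EC, FD, LZ, NZ, OY, RC, UH, VG
Level 2: DJ, HA, MP, PW, SL, VP, WN, WO
VP first appears at level 2.

2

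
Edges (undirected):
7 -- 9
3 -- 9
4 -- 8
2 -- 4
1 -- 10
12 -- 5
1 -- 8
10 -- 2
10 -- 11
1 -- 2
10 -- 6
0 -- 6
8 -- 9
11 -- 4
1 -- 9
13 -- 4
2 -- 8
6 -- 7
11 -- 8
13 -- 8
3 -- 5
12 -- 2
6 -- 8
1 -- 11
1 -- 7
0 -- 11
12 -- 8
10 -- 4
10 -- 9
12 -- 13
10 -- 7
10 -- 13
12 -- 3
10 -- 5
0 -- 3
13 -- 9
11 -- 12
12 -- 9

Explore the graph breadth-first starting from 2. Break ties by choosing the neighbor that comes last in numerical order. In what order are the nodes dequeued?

2, 12, 10, 8, 4, 1, 13, 11, 9, 5, 3, 7, 6, 0

Visit 2; enqueue 12, 10, 8, 4, 1 → queue [12, 10, 8, 4, 1]
Visit 12; enqueue 13, 11, 9, 5, 3 → queue [10, 8, 4, 1, 13, 11, 9, 5, 3]
Visit 10; enqueue 7, 6 → queue [8, 4, 1, 13, 11, 9, 5, 3, 7, 6]
Visit 8 → queue [4, 1, 13, 11, 9, 5, 3, 7, 6]
Visit 4 → queue [1, 13, 11, 9, 5, 3, 7, 6]
Visit 1 → queue [13, 11, 9, 5, 3, 7, 6]
Visit 13 → queue [11, 9, 5, 3, 7, 6]
Visit 11; enqueue 0 → queue [9, 5, 3, 7, 6, 0]
Visit 9 → queue [5, 3, 7, 6, 0]
Visit 5 → queue [3, 7, 6, 0]
Visit 3 → queue [7, 6, 0]
Visit 7 → queue [6, 0]
Visit 6 → queue [0]
Visit 0 → queue []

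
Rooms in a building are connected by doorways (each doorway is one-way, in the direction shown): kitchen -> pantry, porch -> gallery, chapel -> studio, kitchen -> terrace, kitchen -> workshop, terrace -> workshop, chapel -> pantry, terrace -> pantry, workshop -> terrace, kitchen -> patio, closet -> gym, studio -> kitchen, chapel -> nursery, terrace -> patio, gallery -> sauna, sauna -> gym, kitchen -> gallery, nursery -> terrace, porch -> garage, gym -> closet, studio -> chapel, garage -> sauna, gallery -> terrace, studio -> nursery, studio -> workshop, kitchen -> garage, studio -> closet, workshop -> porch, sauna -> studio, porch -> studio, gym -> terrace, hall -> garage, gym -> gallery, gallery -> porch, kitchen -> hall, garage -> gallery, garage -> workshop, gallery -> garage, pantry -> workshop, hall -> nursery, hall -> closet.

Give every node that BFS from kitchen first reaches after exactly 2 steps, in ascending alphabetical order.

closet, nursery, porch, sauna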